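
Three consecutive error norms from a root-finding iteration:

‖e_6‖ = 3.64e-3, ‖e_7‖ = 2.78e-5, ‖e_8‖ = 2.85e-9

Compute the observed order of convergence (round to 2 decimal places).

p ≈ ln(‖e_8‖/‖e_7‖) / ln(‖e_7‖/‖e_6‖)
  = ln(2.85e-9/2.78e-5) / ln(2.78e-5/3.64e-3)
  = ln(0.000102518) / ln(0.00763736)
  = -9.18547 / -4.87470 ≈ 1.88431

1.88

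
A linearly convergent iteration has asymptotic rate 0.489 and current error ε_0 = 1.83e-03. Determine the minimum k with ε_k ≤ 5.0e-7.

12

After k steps, ε_k ≈ 1.83e-03·0.489^k.
Need 0.489^k ≤ 5.0e-7/1.83e-03 = 0.000273224.
k ≥ ln(0.000273224)/ln(0.489) = -8.2052/-0.71539 = 11.470.
Smallest integer k = 12.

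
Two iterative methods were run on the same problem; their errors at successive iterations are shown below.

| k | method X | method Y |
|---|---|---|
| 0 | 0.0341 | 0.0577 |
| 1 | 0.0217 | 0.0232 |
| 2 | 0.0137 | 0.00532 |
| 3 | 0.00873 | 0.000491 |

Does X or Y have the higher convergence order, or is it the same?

Y

Method X: p ≈ ln(0.00873/0.0137)/ln(0.0137/0.0217) ≈ 0.98.
Method Y: p ≈ ln(0.000491/0.00532)/ln(0.00532/0.0232) ≈ 1.62.
Method Y has the higher order (≈1.6 vs ≈1.0).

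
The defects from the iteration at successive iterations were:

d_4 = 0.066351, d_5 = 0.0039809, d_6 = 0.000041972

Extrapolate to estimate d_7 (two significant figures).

2.7e-8

First estimate the order: p ≈ ln(d_6/d_5) / ln(d_5/d_4) = ln(0.000041972/0.0039809)/ln(0.0039809/0.066351) = ln(0.0105433)/ln(0.0599976) ≈ 1.6180.
Then d_7 ≈ d_6·(d_6/d_5)^p = 0.000041972·(0.0105433)^1.6180 = 0.000041972·0.000632668 ≈ 2.655e-08.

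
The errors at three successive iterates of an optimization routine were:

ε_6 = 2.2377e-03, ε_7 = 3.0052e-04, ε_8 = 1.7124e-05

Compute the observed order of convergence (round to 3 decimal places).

1.427

p ≈ ln(ε_8/ε_7) / ln(ε_7/ε_6)
  = ln(1.7124e-05/3.0052e-04) / ln(3.0052e-04/2.2377e-03)
  = ln(0.0569812) / ln(0.134299)
  = -2.865034 / -2.007687 ≈ 1.427032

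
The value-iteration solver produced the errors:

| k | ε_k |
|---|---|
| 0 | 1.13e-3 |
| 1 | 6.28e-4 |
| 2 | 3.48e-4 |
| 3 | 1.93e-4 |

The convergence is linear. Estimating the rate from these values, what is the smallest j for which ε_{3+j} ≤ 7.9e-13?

Rate ρ ≈ ε_3/ε_2 = 1.93e-4/3.48e-4 = 0.5546.
After j more steps, ε_{3+j} ≈ 1.93e-4·ρ^j; need ρ^j ≤ 7.9e-13/1.93e-4 = 4.09326e-09.
j ≥ ln(4.09326e-09)/ln(0.5546) = -19.3139/-0.58951 = 32.763.
So 33 more iterations are needed.

33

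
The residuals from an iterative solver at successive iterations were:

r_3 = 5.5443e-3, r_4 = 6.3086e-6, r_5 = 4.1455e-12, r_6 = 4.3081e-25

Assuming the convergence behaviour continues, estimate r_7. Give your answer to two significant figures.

2.3e-52

First estimate the order: p ≈ ln(r_6/r_5) / ln(r_5/r_4) = ln(4.3081e-25/4.1455e-12)/ln(4.1455e-12/6.3086e-6) = ln(1.03922e-13)/ln(6.57119e-07) ≈ 2.1001.
Then r_7 ≈ r_6·(r_6/r_5)^p = 4.3081e-25·(1.03922e-13)^2.1001 = 4.3081e-25·5.41736e-28 ≈ 2.334e-52.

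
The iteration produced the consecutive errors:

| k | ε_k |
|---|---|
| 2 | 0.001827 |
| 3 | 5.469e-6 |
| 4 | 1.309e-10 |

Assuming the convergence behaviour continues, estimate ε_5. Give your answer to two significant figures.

First estimate the order: p ≈ ln(ε_4/ε_3) / ln(ε_3/ε_2) = ln(1.309e-10/5.469e-6)/ln(5.469e-6/0.001827) = ln(2.39349e-05)/ln(0.00299343) ≈ 1.8309.
Then ε_5 ≈ ε_4·(ε_4/ε_3)^p = 1.309e-10·(2.39349e-05)^1.8309 = 1.309e-10·3.46313e-09 ≈ 4.533e-19.

4.5e-19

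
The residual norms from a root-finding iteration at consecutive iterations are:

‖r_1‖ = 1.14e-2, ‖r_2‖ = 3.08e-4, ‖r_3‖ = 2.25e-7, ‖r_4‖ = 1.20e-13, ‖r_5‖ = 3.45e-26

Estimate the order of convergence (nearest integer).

2

Consecutive ratios: ‖r_5‖/‖r_4‖ = 3.45e-26/1.20e-13 = 2.875e-13, ‖r_4‖/‖r_3‖ = 1.20e-13/2.25e-7 = 5.33333e-07.
p ≈ ln(2.875e-13)/ln(5.33333e-07) = -28.8776/-14.4441 ≈ 2.00.
So the convergence is quadratic (order 2).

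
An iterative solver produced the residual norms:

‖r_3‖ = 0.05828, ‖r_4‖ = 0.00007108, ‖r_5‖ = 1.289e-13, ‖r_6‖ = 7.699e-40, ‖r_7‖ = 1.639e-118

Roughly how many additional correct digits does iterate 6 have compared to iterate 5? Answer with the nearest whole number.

26

Digits gained ≈ log₁₀(‖r_5‖/‖r_6‖) = log₁₀(1.289e-13/7.699e-40) = log₁₀(1.67424e+26) ≈ 26.224.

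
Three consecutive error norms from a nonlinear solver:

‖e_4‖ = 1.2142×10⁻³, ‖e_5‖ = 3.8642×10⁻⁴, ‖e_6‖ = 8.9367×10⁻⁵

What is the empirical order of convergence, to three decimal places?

1.279

p ≈ ln(‖e_6‖/‖e_5‖) / ln(‖e_5‖/‖e_4‖)
  = ln(8.9367×10⁻⁵/3.8642×10⁻⁴) / ln(3.8642×10⁻⁴/1.2142×10⁻³)
  = ln(0.231269) / ln(0.318251)
  = -1.464174 / -1.144915 ≈ 1.278850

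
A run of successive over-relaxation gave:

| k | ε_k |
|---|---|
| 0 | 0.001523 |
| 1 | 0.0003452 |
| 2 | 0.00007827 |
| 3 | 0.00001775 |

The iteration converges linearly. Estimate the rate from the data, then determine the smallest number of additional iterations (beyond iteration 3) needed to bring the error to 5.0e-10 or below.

8

Rate ρ ≈ ε_3/ε_2 = 0.00001775/0.00007827 = 0.2268.
After j more steps, ε_{3+j} ≈ 0.00001775·ρ^j; need ρ^j ≤ 5.0e-10/0.00001775 = 2.8169e-05.
j ≥ ln(2.8169e-05)/ln(0.2268) = -10.4773/-1.48369 = 7.062.
So 8 more iterations are needed.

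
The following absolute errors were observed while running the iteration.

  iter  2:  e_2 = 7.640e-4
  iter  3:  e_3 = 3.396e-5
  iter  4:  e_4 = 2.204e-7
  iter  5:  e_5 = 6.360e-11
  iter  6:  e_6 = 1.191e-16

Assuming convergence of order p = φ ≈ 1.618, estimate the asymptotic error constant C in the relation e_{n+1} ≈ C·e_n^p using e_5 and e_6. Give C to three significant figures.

3.75

C ≈ e_6 / e_5^1.618
  = 1.191e-16 / (6.360e-11)^1.618
  = 1.191e-16 / 3.17683e-17 ≈ 3.749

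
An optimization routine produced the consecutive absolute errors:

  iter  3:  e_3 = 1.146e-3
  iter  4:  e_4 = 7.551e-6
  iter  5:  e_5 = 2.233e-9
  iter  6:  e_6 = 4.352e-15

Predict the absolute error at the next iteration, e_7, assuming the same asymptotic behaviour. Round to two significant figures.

First estimate the order: p ≈ ln(e_6/e_5) / ln(e_5/e_4) = ln(4.352e-15/2.233e-9)/ln(2.233e-9/7.551e-6) = ln(1.94895e-06)/ln(0.000295722) ≈ 1.6180.
Then e_7 ≈ e_6·(e_6/e_5)^p = 4.352e-15·(1.94895e-06)^1.6180 = 4.352e-15·5.7663e-10 ≈ 2.509e-24.

2.5e-24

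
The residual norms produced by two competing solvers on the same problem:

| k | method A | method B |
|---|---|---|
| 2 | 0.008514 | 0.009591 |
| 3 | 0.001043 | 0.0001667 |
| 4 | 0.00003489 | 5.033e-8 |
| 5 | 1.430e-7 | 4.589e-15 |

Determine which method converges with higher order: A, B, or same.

Method A: p ≈ ln(1.430e-7/0.00003489)/ln(0.00003489/0.001043) ≈ 1.62.
Method B: p ≈ ln(4.589e-15/5.033e-8)/ln(5.033e-8/0.0001667) ≈ 2.00.
Method B has the higher order (≈2.0 vs ≈1.6).

B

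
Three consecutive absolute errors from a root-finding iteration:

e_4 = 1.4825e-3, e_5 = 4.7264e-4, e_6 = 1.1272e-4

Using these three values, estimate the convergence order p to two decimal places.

p ≈ ln(e_6/e_5) / ln(e_5/e_4)
  = ln(1.1272e-4/4.7264e-4) / ln(4.7264e-4/1.4825e-3)
  = ln(0.23849) / ln(0.318813)
  = -1.43343 / -1.14315 ≈ 1.25393

1.25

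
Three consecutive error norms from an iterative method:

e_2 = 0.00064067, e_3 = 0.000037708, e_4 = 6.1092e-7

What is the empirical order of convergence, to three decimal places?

1.455

p ≈ ln(e_4/e_3) / ln(e_3/e_2)
  = ln(6.1092e-7/0.000037708) / ln(0.000037708/0.00064067)
  = ln(0.0162013) / ln(0.0588571)
  = -4.122664 / -2.832643 ≈ 1.455412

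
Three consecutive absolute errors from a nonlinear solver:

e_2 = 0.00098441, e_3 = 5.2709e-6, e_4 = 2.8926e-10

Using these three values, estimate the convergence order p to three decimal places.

1.876

p ≈ ln(e_4/e_3) / ln(e_3/e_2)
  = ln(2.8926e-10/5.2709e-6) / ln(5.2709e-6/0.00098441)
  = ln(5.48787e-05) / ln(0.00535437)
  = -9.810385 / -5.229842 ≈ 1.875847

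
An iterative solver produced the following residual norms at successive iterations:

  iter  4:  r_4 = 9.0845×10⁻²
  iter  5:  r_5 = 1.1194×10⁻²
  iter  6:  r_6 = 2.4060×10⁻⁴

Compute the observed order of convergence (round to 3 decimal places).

1.834

p ≈ ln(r_6/r_5) / ln(r_5/r_4)
  = ln(2.4060×10⁻⁴/1.1194×10⁻²) / ln(1.1194×10⁻²/9.0845×10⁻²)
  = ln(0.0214937) / ln(0.123221)
  = -3.839995 / -2.093776 ≈ 1.834005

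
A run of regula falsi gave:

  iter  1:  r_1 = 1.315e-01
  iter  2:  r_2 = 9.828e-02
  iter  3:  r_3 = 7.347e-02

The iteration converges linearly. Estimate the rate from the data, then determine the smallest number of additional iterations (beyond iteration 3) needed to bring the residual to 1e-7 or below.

Rate ρ ≈ r_3/r_2 = 7.347e-02/9.828e-02 = 0.7476.
After j more steps, r_{3+j} ≈ 7.347e-02·ρ^j; need ρ^j ≤ 1e-7/7.347e-02 = 1.3611e-06.
j ≥ ln(1.3611e-06)/ln(0.7476) = -13.5072/-0.29089 = 46.434.
So 47 more iterations are needed.

47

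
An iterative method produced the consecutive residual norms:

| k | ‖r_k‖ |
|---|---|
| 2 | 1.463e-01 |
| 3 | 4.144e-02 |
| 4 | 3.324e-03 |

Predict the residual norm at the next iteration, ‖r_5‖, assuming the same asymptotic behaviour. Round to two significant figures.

First estimate the order: p ≈ ln(‖r_4‖/‖r_3‖) / ln(‖r_3‖/‖r_2‖) = ln(3.324e-03/4.144e-02)/ln(4.144e-02/1.463e-01) = ln(0.0802124)/ln(0.283254) ≈ 2.0002.
Then ‖r_5‖ ≈ ‖r_4‖·(‖r_4‖/‖r_3‖)^p = 3.324e-03·(0.0802124)^2.0002 = 3.324e-03·0.00643078 ≈ 2.138e-05.

2.1e-5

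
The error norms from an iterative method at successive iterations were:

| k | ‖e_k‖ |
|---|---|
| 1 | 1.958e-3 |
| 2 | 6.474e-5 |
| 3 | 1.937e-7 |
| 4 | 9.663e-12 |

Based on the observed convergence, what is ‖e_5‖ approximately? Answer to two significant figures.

4.5e-19

First estimate the order: p ≈ ln(‖e_4‖/‖e_3‖) / ln(‖e_3‖/‖e_2‖) = ln(9.663e-12/1.937e-7)/ln(1.937e-7/6.474e-5) = ln(4.98864e-05)/ln(0.00299197) ≈ 1.7044.
Then ‖e_5‖ ≈ ‖e_4‖·(‖e_4‖/‖e_3‖)^p = 9.663e-12·(4.98864e-05)^1.7044 = 9.663e-12·4.65201e-08 ≈ 4.495e-19.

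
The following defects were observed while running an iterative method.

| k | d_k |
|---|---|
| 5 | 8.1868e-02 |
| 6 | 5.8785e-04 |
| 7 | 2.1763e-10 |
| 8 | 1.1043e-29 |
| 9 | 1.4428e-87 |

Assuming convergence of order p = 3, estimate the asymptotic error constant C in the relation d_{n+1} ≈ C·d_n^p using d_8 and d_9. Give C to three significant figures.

C ≈ d_9 / d_8^3
  = 1.4428e-87 / (1.1043e-29)^3
  = 1.4428e-87 / 1.34667e-87 ≈ 1.0714

1.07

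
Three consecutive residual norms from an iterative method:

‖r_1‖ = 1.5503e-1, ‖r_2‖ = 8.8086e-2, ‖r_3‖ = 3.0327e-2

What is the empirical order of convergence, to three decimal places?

p ≈ ln(‖r_3‖/‖r_2‖) / ln(‖r_2‖/‖r_1‖)
  = ln(3.0327e-2/8.8086e-2) / ln(8.8086e-2/1.5503e-1)
  = ln(0.344289) / ln(0.568187)
  = -1.066274 / -0.565305 ≈ 1.886192

1.886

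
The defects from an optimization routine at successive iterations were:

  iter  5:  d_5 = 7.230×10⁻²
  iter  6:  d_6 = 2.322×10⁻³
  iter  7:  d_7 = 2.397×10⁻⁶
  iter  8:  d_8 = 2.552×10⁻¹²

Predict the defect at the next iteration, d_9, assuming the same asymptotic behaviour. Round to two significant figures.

First estimate the order: p ≈ ln(d_8/d_7) / ln(d_7/d_6) = ln(2.552×10⁻¹²/2.397×10⁻⁶)/ln(2.397×10⁻⁶/2.322×10⁻³) = ln(1.06466e-06)/ln(0.0010323) ≈ 2.0001.
Then d_9 ≈ d_8·(d_8/d_7)^p = 2.552×10⁻¹²·(1.06466e-06)^2.0001 = 2.552×10⁻¹²·1.13194e-12 ≈ 2.889e-24.

2.9e-24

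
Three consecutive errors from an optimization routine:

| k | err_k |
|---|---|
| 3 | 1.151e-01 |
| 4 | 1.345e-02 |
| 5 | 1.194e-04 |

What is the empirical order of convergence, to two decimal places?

p ≈ ln(err_5/err_4) / ln(err_4/err_3)
  = ln(1.194e-04/1.345e-02) / ln(1.345e-02/1.151e-01)
  = ln(0.00887732) / ln(0.116855)
  = -4.72426 / -2.14682 ≈ 2.20059

2.20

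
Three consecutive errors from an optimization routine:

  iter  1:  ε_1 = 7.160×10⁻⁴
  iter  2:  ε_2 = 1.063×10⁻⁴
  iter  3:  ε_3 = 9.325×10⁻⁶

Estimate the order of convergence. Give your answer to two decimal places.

1.28

p ≈ ln(ε_3/ε_2) / ln(ε_2/ε_1)
  = ln(9.325×10⁻⁶/1.063×10⁻⁴) / ln(1.063×10⁻⁴/7.160×10⁻⁴)
  = ln(0.0877234) / ln(0.148464)
  = -2.43357 / -1.90741 ≈ 1.27585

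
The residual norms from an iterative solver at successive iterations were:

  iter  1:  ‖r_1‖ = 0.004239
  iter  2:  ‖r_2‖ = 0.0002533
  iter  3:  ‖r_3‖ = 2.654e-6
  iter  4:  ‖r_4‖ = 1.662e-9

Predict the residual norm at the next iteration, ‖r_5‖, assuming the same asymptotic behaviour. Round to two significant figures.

1.1e-14

First estimate the order: p ≈ ln(‖r_4‖/‖r_3‖) / ln(‖r_3‖/‖r_2‖) = ln(1.662e-9/2.654e-6)/ln(2.654e-6/0.0002533) = ln(0.000626225)/ln(0.0104777) ≈ 1.6180.
Then ‖r_5‖ ≈ ‖r_4‖·(‖r_4‖/‖r_3‖)^p = 1.662e-9·(0.000626225)^1.6180 = 1.662e-9·6.56311e-06 ≈ 1.091e-14.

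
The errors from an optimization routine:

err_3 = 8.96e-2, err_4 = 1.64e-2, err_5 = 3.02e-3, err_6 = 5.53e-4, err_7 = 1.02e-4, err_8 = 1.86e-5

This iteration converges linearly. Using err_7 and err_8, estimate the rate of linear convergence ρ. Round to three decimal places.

0.182

ρ ≈ err_8/err_7 = 1.86e-5/1.02e-4 = 0.18235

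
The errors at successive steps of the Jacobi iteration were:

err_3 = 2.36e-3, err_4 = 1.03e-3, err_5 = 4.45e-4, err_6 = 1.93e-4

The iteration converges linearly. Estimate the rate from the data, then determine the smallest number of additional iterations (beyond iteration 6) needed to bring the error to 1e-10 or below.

18

Rate ρ ≈ err_6/err_5 = 1.93e-4/4.45e-4 = 0.4337.
After j more steps, err_{6+j} ≈ 1.93e-4·ρ^j; need ρ^j ≤ 1e-10/1.93e-4 = 5.18135e-07.
j ≥ ln(5.18135e-07)/ln(0.4337) = -14.4730/-0.83540 = 17.325.
So 18 more iterations are needed.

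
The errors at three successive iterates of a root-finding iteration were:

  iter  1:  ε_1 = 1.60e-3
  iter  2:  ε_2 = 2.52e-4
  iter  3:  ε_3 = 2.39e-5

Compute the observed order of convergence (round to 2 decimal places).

p ≈ ln(ε_3/ε_2) / ln(ε_2/ε_1)
  = ln(2.39e-5/2.52e-4) / ln(2.52e-4/1.60e-3)
  = ln(0.0948413) / ln(0.1575)
  = -2.35555 / -1.84833 ≈ 1.27442

1.27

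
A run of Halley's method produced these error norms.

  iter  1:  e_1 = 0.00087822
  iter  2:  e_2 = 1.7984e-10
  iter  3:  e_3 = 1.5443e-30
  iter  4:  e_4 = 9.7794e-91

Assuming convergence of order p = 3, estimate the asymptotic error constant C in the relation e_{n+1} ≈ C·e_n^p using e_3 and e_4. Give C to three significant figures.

0.266

C ≈ e_4 / e_3^3
  = 9.7794e-91 / (1.5443e-30)^3
  = 9.7794e-91 / 3.68294e-90 ≈ 0.26553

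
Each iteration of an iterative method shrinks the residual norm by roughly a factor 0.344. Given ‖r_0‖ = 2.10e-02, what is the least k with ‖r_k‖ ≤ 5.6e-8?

After k steps, ‖r_k‖ ≈ 2.10e-02·0.344^k.
Need 0.344^k ≤ 5.6e-8/2.10e-02 = 2.66667e-06.
k ≥ ln(2.66667e-06)/ln(0.344) = -12.8347/-1.06711 = 12.028.
Smallest integer k = 13.

13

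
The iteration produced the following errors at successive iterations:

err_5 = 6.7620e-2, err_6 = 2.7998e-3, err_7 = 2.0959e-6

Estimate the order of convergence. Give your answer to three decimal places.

2.260

p ≈ ln(err_7/err_6) / ln(err_6/err_5)
  = ln(2.0959e-6/2.7998e-3) / ln(2.7998e-3/6.7620e-2)
  = ln(0.000748589) / ln(0.0414049)
  = -7.197320 / -3.184356 ≈ 2.260212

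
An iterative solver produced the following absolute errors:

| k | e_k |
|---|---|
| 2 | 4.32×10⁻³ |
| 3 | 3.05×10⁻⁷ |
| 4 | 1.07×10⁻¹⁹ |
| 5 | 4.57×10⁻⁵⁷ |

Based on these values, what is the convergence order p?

3

Consecutive ratios: e_5/e_4 = 4.57×10⁻⁵⁷/1.07×10⁻¹⁹ = 4.27103e-38, e_4/e_3 = 1.07×10⁻¹⁹/3.05×10⁻⁷ = 3.5082e-13.
p ≈ ln(4.27103e-38)/ln(3.5082e-13) = -86.0464/-28.6785 ≈ 3.00.
So the convergence is cubic (order 3).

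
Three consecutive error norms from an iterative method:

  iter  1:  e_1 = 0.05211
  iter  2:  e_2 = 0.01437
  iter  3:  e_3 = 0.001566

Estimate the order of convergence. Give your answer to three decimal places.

1.721

p ≈ ln(e_3/e_2) / ln(e_2/e_1)
  = ln(0.001566/0.01437) / ln(0.01437/0.05211)
  = ln(0.108977) / ln(0.275763)
  = -2.216618 / -1.288213 ≈ 1.720692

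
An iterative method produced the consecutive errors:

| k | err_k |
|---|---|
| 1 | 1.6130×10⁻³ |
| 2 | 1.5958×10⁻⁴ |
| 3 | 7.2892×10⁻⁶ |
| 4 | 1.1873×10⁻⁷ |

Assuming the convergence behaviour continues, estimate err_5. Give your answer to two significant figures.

First estimate the order: p ≈ ln(err_4/err_3) / ln(err_3/err_2) = ln(1.1873×10⁻⁷/7.2892×10⁻⁶)/ln(7.2892×10⁻⁶/1.5958×10⁻⁴) = ln(0.0162885)/ln(0.0456774) ≈ 1.3341.
Then err_5 ≈ err_4·(err_4/err_3)^p = 1.1873×10⁻⁷·(0.0162885)^1.3341 = 1.1873×10⁻⁷·0.00411595 ≈ 4.887e-10.

4.9e-10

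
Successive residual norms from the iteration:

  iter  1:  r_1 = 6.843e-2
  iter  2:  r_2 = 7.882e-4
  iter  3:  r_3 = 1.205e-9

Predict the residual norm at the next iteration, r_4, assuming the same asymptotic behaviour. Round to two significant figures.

4.3e-27

First estimate the order: p ≈ ln(r_3/r_2) / ln(r_2/r_1) = ln(1.205e-9/7.882e-4)/ln(7.882e-4/6.843e-2) = ln(1.5288e-06)/ln(0.0115183) ≈ 2.9999.
Then r_4 ≈ r_3·(r_3/r_2)^p = 1.205e-9·(1.5288e-06)^2.9999 = 1.205e-9·3.57794e-18 ≈ 4.311e-27.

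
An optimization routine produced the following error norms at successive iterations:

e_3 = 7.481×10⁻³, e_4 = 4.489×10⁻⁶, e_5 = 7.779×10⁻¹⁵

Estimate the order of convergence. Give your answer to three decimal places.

p ≈ ln(e_5/e_4) / ln(e_4/e_3)
  = ln(7.779×10⁻¹⁵/4.489×10⁻⁶) / ln(4.489×10⁻⁶/7.481×10⁻³)
  = ln(1.7329e-09) / ln(0.000600053)
  = -20.173470 / -7.418493 ≈ 2.719349

2.719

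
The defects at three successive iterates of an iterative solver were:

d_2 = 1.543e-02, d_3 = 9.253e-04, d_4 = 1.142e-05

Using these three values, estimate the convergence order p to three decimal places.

p ≈ ln(d_4/d_3) / ln(d_3/d_2)
  = ln(1.142e-05/9.253e-04) / ln(9.253e-04/1.543e-02)
  = ln(0.0123419) / ln(0.0599676)
  = -4.394755 / -2.813951 ≈ 1.561774

1.562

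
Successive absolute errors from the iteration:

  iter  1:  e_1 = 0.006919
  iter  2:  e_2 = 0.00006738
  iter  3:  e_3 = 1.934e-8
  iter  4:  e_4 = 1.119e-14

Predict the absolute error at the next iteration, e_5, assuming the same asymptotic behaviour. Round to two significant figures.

1.2e-25

First estimate the order: p ≈ ln(e_4/e_3) / ln(e_3/e_2) = ln(1.119e-14/1.934e-8)/ln(1.934e-8/0.00006738) = ln(5.78594e-07)/ln(0.000287029) ≈ 1.7610.
Then e_5 ≈ e_4·(e_4/e_3)^p = 1.119e-14·(5.78594e-07)^1.7610 = 1.119e-14·1.03643e-11 ≈ 1.16e-25.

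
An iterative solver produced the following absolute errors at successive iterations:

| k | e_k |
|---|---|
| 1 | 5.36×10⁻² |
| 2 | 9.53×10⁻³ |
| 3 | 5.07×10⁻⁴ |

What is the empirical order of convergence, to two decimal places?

1.70

p ≈ ln(e_3/e_2) / ln(e_2/e_1)
  = ln(5.07×10⁻⁴/9.53×10⁻³) / ln(9.53×10⁻³/5.36×10⁻²)
  = ln(0.0532004) / ln(0.177799)
  = -2.93369 / -1.72710 ≈ 1.69862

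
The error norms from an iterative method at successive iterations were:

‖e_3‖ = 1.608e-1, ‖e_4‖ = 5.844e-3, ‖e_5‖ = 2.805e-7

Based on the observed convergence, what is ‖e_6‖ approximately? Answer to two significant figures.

First estimate the order: p ≈ ln(‖e_5‖/‖e_4‖) / ln(‖e_4‖/‖e_3‖) = ln(2.805e-7/5.844e-3)/ln(5.844e-3/1.608e-1) = ln(4.79979e-05)/ln(0.0363433) ≈ 3.0000.
Then ‖e_6‖ ≈ ‖e_5‖·(‖e_5‖/‖e_4‖)^p = 2.805e-7·(4.79979e-05)^3.0000 = 2.805e-7·1.10577e-13 ≈ 3.102e-20.

3.1e-20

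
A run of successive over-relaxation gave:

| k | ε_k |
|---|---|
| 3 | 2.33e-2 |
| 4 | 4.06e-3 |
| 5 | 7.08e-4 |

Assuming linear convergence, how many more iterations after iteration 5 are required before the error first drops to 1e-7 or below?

Rate ρ ≈ ε_5/ε_4 = 7.08e-4/4.06e-3 = 0.1744.
After j more steps, ε_{5+j} ≈ 7.08e-4·ρ^j; need ρ^j ≤ 1e-7/7.08e-4 = 0.000141243.
j ≥ ln(0.000141243)/ln(0.1744) = -8.8650/-1.74640 = 5.076.
So 6 more iterations are needed.

6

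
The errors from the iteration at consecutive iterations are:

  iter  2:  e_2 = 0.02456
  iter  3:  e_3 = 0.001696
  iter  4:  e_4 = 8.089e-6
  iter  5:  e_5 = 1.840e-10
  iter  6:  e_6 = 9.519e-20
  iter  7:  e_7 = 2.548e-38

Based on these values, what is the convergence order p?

2

Consecutive ratios: e_7/e_6 = 2.548e-38/9.519e-20 = 2.67675e-19, e_6/e_5 = 9.519e-20/1.840e-10 = 5.17337e-10.
p ≈ ln(2.67675e-19)/ln(5.17337e-10) = -42.7645/-21.3823 ≈ 2.00.
So the convergence is quadratic (order 2).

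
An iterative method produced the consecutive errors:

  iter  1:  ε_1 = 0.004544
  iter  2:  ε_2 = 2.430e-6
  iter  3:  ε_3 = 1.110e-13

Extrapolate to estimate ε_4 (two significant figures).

First estimate the order: p ≈ ln(ε_3/ε_2) / ln(ε_2/ε_1) = ln(1.110e-13/2.430e-6)/ln(2.430e-6/0.004544) = ln(4.5679e-08)/ln(0.000534771) ≈ 2.2435.
Then ε_4 ≈ ε_3·(ε_3/ε_2)^p = 1.110e-13·(4.5679e-08)^2.2435 = 1.110e-13·3.40466e-17 ≈ 3.779e-30.

3.8e-30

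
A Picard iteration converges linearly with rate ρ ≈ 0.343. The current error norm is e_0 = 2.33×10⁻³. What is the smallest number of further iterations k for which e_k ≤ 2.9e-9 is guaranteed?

13

After k steps, e_k ≈ 2.33×10⁻³·0.343^k.
Need 0.343^k ≤ 2.9e-9/2.33×10⁻³ = 1.24464e-06.
k ≥ ln(1.24464e-06)/ln(0.343) = -13.5967/-1.07002 = 12.707.
Smallest integer k = 13.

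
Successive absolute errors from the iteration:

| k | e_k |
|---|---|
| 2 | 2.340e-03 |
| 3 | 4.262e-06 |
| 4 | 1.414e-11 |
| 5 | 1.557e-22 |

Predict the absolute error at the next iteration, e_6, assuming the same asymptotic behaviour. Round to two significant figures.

First estimate the order: p ≈ ln(e_5/e_4) / ln(e_4/e_3) = ln(1.557e-22/1.414e-11)/ln(1.414e-11/4.262e-06) = ln(1.10113e-11)/ln(3.31769e-06) ≈ 2.0000.
Then e_6 ≈ e_5·(e_5/e_4)^p = 1.557e-22·(1.10113e-11)^2.0000 = 1.557e-22·1.21249e-22 ≈ 1.888e-44.

1.9e-44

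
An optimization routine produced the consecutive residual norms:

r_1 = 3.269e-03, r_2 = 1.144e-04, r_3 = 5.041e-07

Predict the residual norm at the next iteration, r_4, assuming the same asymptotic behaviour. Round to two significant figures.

7.8e-11

First estimate the order: p ≈ ln(r_3/r_2) / ln(r_2/r_1) = ln(5.041e-07/1.144e-04)/ln(1.144e-04/3.269e-03) = ln(0.00440647)/ln(0.0349954) ≈ 1.6181.
Then r_4 ≈ r_3·(r_3/r_2)^p = 5.041e-07·(0.00440647)^1.6181 = 5.041e-07·0.000154136 ≈ 7.77e-11.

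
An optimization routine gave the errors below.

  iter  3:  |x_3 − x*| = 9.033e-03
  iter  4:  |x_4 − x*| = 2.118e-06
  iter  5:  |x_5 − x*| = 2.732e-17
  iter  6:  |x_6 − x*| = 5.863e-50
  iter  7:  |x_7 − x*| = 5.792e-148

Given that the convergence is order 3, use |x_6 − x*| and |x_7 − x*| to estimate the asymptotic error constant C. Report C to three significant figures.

C ≈ |x_7 − x*| / |x_6 − x*|^3
  = 5.792e-148 / (5.863e-50)^3
  = 5.792e-148 / 2.01539e-148 ≈ 2.8739

2.87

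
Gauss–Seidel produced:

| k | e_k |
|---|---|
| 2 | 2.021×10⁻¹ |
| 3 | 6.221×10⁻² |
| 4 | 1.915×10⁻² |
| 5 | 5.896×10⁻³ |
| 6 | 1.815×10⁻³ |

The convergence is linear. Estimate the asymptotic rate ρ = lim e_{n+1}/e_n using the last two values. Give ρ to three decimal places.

ρ ≈ e_6/e_5 = 1.815×10⁻³/5.896×10⁻³ = 0.30784

0.308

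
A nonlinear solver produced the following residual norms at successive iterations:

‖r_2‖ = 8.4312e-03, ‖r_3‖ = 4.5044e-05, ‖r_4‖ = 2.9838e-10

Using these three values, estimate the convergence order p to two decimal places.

2.28

p ≈ ln(‖r_4‖/‖r_3‖) / ln(‖r_3‖/‖r_2‖)
  = ln(2.9838e-10/4.5044e-05) / ln(4.5044e-05/8.4312e-03)
  = ln(6.62419e-06) / ln(0.00534254)
  = -11.92478 / -5.23205 ≈ 2.27918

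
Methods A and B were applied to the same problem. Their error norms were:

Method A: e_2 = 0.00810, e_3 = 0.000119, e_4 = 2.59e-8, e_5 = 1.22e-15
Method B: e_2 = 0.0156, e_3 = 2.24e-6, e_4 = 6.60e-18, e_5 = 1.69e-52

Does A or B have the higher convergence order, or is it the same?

B

Method A: p ≈ ln(1.22e-15/2.59e-8)/ln(2.59e-8/0.000119) ≈ 2.00.
Method B: p ≈ ln(1.69e-52/6.60e-18)/ln(6.60e-18/2.24e-6) ≈ 3.00.
Method B has the higher order (≈3.0 vs ≈2.0).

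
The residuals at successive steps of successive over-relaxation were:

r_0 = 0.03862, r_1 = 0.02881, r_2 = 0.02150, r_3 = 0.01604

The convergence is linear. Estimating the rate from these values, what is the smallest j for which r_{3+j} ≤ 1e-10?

Rate ρ ≈ r_3/r_2 = 0.01604/0.02150 = 0.7460.
After j more steps, r_{3+j} ≈ 0.01604·ρ^j; need ρ^j ≤ 1e-10/0.01604 = 6.23441e-09.
j ≥ ln(6.23441e-09)/ln(0.7460) = -18.8932/-0.29303 = 64.475.
So 65 more iterations are needed.

65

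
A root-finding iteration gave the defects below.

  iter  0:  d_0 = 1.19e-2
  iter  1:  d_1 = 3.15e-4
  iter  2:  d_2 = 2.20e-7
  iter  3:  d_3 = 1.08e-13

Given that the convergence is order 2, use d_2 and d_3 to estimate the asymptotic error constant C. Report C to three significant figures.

2.23

C ≈ d_3 / d_2^2
  = 1.08e-13 / (2.20e-7)^2
  = 1.08e-13 / 4.84e-14 ≈ 2.2314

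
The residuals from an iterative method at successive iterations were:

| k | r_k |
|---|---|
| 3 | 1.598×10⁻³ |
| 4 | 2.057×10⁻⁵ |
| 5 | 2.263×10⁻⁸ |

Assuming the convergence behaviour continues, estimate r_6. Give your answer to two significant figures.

First estimate the order: p ≈ ln(r_5/r_4) / ln(r_4/r_3) = ln(2.263×10⁻⁸/2.057×10⁻⁵)/ln(2.057×10⁻⁵/1.598×10⁻³) = ln(0.00110015)/ln(0.0128723) ≈ 1.5651.
Then r_6 ≈ r_5·(r_5/r_4)^p = 2.263×10⁻⁸·(0.00110015)^1.5651 = 2.263×10⁻⁸·2.34194e-05 ≈ 5.3e-13.

5.3e-13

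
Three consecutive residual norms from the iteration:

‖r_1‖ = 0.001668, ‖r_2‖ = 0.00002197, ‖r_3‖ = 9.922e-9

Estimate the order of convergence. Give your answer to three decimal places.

p ≈ ln(‖r_3‖/‖r_2‖) / ln(‖r_2‖/‖r_1‖)
  = ln(9.922e-9/0.00002197) / ln(0.00002197/0.001668)
  = ln(0.000451616) / ln(0.0131715)
  = -7.702678 / -4.329700 ≈ 1.779033

1.779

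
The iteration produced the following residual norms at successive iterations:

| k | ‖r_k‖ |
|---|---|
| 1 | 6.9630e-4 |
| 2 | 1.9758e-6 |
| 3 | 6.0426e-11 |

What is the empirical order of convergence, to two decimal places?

p ≈ ln(‖r_3‖/‖r_2‖) / ln(‖r_2‖/‖r_1‖)
  = ln(6.0426e-11/1.9758e-6) / ln(1.9758e-6/6.9630e-4)
  = ln(3.05831e-05) / ln(0.00283757)
  = -10.39506 / -5.86481 ≈ 1.77245

1.77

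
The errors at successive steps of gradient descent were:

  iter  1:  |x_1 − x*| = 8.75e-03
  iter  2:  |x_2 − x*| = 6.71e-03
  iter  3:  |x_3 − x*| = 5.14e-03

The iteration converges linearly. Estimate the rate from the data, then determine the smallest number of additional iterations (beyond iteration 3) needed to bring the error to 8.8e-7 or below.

Rate ρ ≈ |x_3 − x*|/|x_2 − x*| = 5.14e-03/6.71e-03 = 0.7660.
After j more steps, |x_{3+j} − x*| ≈ 5.14e-03·ρ^j; need ρ^j ≤ 8.8e-7/5.14e-03 = 0.000171206.
j ≥ ln(0.000171206)/ln(0.7660) = -8.6726/-0.26657 = 32.534.
So 33 more iterations are needed.

33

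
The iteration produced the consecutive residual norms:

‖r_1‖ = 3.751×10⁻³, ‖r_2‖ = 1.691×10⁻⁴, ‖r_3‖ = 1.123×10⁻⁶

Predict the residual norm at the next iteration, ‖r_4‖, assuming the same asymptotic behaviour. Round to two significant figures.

3.4e-10

First estimate the order: p ≈ ln(‖r_3‖/‖r_2‖) / ln(‖r_2‖/‖r_1‖) = ln(1.123×10⁻⁶/1.691×10⁻⁴)/ln(1.691×10⁻⁴/3.751×10⁻³) = ln(0.00664104)/ln(0.0450813) ≈ 1.6179.
Then ‖r_4‖ ≈ ‖r_3‖·(‖r_3‖/‖r_2‖)^p = 1.123×10⁻⁶·(0.00664104)^1.6179 = 1.123×10⁻⁶·0.000299637 ≈ 3.365e-10.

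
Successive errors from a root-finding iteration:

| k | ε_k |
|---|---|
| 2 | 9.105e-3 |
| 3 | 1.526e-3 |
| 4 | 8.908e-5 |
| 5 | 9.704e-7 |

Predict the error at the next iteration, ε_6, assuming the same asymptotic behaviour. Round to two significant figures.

First estimate the order: p ≈ ln(ε_5/ε_4) / ln(ε_4/ε_3) = ln(9.704e-7/8.908e-5)/ln(8.908e-5/1.526e-3) = ln(0.0108936)/ln(0.0583748) ≈ 1.5909.
Then ε_6 ≈ ε_5·(ε_5/ε_4)^p = 9.704e-7·(0.0108936)^1.5909 = 9.704e-7·0.000753939 ≈ 7.316e-10.

7.3e-10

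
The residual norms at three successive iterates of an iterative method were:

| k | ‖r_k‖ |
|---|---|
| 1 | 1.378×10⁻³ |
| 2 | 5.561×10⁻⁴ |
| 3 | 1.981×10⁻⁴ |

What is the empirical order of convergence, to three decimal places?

p ≈ ln(‖r_3‖/‖r_2‖) / ln(‖r_2‖/‖r_1‖)
  = ln(1.981×10⁻⁴/5.561×10⁻⁴) / ln(5.561×10⁻⁴/1.378×10⁻³)
  = ln(0.356231) / ln(0.403556)
  = -1.032176 / -0.907440 ≈ 1.137459

1.137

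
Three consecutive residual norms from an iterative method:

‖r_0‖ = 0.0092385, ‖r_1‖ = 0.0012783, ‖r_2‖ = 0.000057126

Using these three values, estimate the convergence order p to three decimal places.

p ≈ ln(‖r_2‖/‖r_1‖) / ln(‖r_1‖/‖r_0‖)
  = ln(0.000057126/0.0012783) / ln(0.0012783/0.0092385)
  = ln(0.044689) / ln(0.138367)
  = -3.108028 / -1.977846 ≈ 1.571421

1.571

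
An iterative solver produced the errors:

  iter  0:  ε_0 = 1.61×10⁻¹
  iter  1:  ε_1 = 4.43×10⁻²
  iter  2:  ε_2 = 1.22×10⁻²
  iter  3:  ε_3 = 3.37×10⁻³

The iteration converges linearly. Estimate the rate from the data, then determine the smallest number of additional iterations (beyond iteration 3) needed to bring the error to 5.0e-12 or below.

Rate ρ ≈ ε_3/ε_2 = 3.37×10⁻³/1.22×10⁻² = 0.2762.
After j more steps, ε_{3+j} ≈ 3.37×10⁻³·ρ^j; need ρ^j ≤ 5.0e-12/3.37×10⁻³ = 1.48368e-09.
j ≥ ln(1.48368e-09)/ln(0.2762) = -20.3287/-1.28663 = 15.800.
So 16 more iterations are needed.

16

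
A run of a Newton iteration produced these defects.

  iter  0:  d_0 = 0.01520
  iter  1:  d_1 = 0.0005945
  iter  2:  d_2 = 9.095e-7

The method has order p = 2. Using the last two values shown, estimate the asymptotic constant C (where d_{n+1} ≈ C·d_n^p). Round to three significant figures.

2.57

C ≈ d_2 / d_1^2
  = 9.095e-7 / (0.0005945)^2
  = 9.095e-7 / 3.5343e-07 ≈ 2.5734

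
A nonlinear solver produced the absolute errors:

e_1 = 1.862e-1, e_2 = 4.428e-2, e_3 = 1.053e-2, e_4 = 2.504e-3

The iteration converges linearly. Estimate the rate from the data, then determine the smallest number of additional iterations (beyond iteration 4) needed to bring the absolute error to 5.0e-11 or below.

Rate ρ ≈ e_4/e_3 = 2.504e-3/1.053e-2 = 0.2378.
After j more steps, e_{4+j} ≈ 2.504e-3·ρ^j; need ρ^j ≤ 5.0e-11/2.504e-3 = 1.99681e-08.
j ≥ ln(1.99681e-08)/ln(0.2378) = -17.7291/-1.43633 = 12.343.
So 13 more iterations are needed.

13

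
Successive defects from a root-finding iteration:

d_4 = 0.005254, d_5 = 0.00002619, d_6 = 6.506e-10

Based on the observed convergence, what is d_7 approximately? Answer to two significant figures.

4.0e-19

First estimate the order: p ≈ ln(d_6/d_5) / ln(d_5/d_4) = ln(6.506e-10/0.00002619)/ln(0.00002619/0.005254) = ln(2.48415e-05)/ln(0.00498477) ≈ 2.0000.
Then d_7 ≈ d_6·(d_6/d_5)^p = 6.506e-10·(2.48415e-05)^2.0000 = 6.506e-10·6.171e-10 ≈ 4.015e-19.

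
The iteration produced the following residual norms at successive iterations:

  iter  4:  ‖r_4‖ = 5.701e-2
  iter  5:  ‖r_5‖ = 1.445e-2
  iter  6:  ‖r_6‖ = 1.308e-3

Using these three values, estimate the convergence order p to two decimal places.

1.75

p ≈ ln(‖r_6‖/‖r_5‖) / ln(‖r_5‖/‖r_4‖)
  = ln(1.308e-3/1.445e-2) / ln(1.445e-2/5.701e-2)
  = ln(0.090519) / ln(0.253464)
  = -2.40220 / -1.37253 ≈ 1.75020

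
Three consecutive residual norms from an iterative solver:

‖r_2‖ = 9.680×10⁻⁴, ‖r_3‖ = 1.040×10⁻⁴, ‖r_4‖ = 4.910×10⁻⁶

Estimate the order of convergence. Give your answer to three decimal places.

1.369

p ≈ ln(‖r_4‖/‖r_3‖) / ln(‖r_3‖/‖r_2‖)
  = ln(4.910×10⁻⁶/1.040×10⁻⁴) / ln(1.040×10⁻⁴/9.680×10⁻⁴)
  = ln(0.0472115) / ln(0.107438)
  = -3.053118 / -2.230841 ≈ 1.368595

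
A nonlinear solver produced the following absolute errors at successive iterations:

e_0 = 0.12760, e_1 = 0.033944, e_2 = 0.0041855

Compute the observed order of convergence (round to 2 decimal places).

1.58

p ≈ ln(e_2/e_1) / ln(e_1/e_0)
  = ln(0.0041855/0.033944) / ln(0.033944/0.12760)
  = ln(0.123306) / ln(0.266019)
  = -2.09309 / -1.32419 ≈ 1.58066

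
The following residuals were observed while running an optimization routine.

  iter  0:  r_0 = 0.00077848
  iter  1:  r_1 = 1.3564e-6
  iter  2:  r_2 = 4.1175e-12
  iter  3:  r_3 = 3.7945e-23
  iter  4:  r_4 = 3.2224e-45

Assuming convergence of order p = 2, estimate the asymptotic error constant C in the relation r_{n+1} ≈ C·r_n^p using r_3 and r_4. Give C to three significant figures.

C ≈ r_4 / r_3^2
  = 3.2224e-45 / (3.7945e-23)^2
  = 3.2224e-45 / 1.43982e-45 ≈ 2.2381

2.24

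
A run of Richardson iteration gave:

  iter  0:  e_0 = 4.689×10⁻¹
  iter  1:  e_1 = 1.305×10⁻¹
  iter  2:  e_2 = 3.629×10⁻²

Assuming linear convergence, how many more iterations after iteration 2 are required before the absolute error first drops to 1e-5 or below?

Rate ρ ≈ e_2/e_1 = 3.629×10⁻²/1.305×10⁻¹ = 0.2781.
After j more steps, e_{2+j} ≈ 3.629×10⁻²·ρ^j; need ρ^j ≤ 1e-5/3.629×10⁻² = 0.000275558.
j ≥ ln(0.000275558)/ln(0.2781) = -8.1967/-1.27977 = 6.405.
So 7 more iterations are needed.

7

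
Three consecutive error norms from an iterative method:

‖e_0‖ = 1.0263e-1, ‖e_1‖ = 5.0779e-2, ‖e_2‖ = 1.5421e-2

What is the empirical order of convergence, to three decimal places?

p ≈ ln(‖e_2‖/‖e_1‖) / ln(‖e_1‖/‖e_0‖)
  = ln(1.5421e-2/5.0779e-2) / ln(5.0779e-2/1.0263e-1)
  = ln(0.303689) / ln(0.494777)
  = -1.191751 / -0.703648 ≈ 1.693675

1.694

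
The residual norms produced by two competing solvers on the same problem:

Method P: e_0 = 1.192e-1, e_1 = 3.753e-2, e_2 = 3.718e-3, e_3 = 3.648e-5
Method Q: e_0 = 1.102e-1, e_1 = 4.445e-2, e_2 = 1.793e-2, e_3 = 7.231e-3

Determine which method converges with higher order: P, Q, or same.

P

Method P: p ≈ ln(3.648e-5/3.718e-3)/ln(3.718e-3/3.753e-2) ≈ 2.00.
Method Q: p ≈ ln(7.231e-3/1.793e-2)/ln(1.793e-2/4.445e-2) ≈ 1.00.
Method P has the higher order (≈2.0 vs ≈1.0).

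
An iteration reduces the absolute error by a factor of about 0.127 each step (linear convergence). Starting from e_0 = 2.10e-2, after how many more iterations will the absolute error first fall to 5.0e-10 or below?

9

After k steps, e_k ≈ 2.10e-2·0.127^k.
Need 0.127^k ≤ 5.0e-10/2.10e-2 = 2.38095e-08.
k ≥ ln(2.38095e-08)/ln(0.127) = -17.5532/-2.06357 = 8.506.
Smallest integer k = 9.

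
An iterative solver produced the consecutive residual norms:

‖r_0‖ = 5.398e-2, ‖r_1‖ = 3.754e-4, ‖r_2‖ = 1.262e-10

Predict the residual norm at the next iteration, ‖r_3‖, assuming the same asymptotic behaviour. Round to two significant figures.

First estimate the order: p ≈ ln(‖r_2‖/‖r_1‖) / ln(‖r_1‖/‖r_0‖) = ln(1.262e-10/3.754e-4)/ln(3.754e-4/5.398e-2) = ln(3.36175e-07)/ln(0.00695443) ≈ 3.0001.
Then ‖r_3‖ ≈ ‖r_2‖·(‖r_2‖/‖r_1‖)^p = 1.262e-10·(3.36175e-07)^3.0001 = 1.262e-10·3.79358e-20 ≈ 4.787e-30.

4.8e-30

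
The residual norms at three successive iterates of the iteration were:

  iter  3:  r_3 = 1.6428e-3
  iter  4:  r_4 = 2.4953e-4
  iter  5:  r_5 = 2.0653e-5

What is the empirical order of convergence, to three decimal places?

p ≈ ln(r_5/r_4) / ln(r_4/r_3)
  = ln(2.0653e-5/2.4953e-4) / ln(2.4953e-4/1.6428e-3)
  = ln(0.0827676) / ln(0.151893)
  = -2.491719 / -1.884579 ≈ 1.322162

1.322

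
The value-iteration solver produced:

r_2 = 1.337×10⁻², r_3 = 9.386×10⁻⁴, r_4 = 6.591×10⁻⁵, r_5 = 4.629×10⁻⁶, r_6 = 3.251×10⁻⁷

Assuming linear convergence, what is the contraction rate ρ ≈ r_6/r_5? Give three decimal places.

ρ ≈ r_6/r_5 = 3.251×10⁻⁷/4.629×10⁻⁶ = 0.07023

0.070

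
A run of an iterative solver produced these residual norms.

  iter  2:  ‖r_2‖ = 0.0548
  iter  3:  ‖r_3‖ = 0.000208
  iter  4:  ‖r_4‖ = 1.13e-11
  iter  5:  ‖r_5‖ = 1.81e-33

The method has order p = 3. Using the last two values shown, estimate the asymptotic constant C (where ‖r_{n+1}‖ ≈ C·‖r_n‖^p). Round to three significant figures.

1.25

C ≈ ‖r_5‖ / ‖r_4‖^3
  = 1.81e-33 / (1.13e-11)^3
  = 1.81e-33 / 1.4429e-33 ≈ 1.2544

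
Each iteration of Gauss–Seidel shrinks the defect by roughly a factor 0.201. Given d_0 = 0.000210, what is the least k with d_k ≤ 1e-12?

After k steps, d_k ≈ 0.000210·0.201^k.
Need 0.201^k ≤ 1e-12/0.000210 = 4.7619e-09.
k ≥ ln(4.7619e-09)/ln(0.201) = -19.1626/-1.60445 = 11.943.
Smallest integer k = 12.

12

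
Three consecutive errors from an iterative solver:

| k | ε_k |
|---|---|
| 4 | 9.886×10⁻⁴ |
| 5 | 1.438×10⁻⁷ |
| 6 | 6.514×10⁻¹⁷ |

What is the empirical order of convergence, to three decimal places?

2.435

p ≈ ln(ε_6/ε_5) / ln(ε_5/ε_4)
  = ln(6.514×10⁻¹⁷/1.438×10⁻⁷) / ln(1.438×10⁻⁷/9.886×10⁻⁴)
  = ln(4.5299e-10) / ln(0.000145458)
  = -21.515151 / -8.835623 ≈ 2.435046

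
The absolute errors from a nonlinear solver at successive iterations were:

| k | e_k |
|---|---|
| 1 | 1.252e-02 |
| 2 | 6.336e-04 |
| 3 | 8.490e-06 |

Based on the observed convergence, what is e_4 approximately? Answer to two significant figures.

First estimate the order: p ≈ ln(e_3/e_2) / ln(e_2/e_1) = ln(8.490e-06/6.336e-04)/ln(6.336e-04/1.252e-02) = ln(0.0133996)/ln(0.050607) ≈ 1.4454.
Then e_4 ≈ e_3·(e_3/e_2)^p = 8.490e-06·(0.0133996)^1.4454 = 8.490e-06·0.0019629 ≈ 1.667e-08.

1.7e-8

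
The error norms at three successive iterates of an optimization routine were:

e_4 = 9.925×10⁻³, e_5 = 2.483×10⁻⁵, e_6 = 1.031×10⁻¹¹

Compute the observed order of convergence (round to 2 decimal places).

p ≈ ln(e_6/e_5) / ln(e_5/e_4)
  = ln(1.031×10⁻¹¹/2.483×10⁻⁵) / ln(2.483×10⁻⁵/9.925×10⁻³)
  = ln(4.15224e-07) / ln(0.00250176)
  = -14.69445 / -5.99076 ≈ 2.45285

2.45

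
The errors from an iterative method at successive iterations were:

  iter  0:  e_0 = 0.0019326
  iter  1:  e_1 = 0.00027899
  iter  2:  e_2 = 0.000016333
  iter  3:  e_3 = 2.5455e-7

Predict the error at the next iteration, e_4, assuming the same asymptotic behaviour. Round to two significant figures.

First estimate the order: p ≈ ln(e_3/e_2) / ln(e_2/e_1) = ln(2.5455e-7/0.000016333)/ln(0.000016333/0.00027899) = ln(0.015585)/ln(0.0585433) ≈ 1.4663.
Then e_4 ≈ e_3·(e_3/e_2)^p = 2.5455e-7·(0.015585)^1.4663 = 2.5455e-7·0.00223855 ≈ 5.698e-10.

5.7e-10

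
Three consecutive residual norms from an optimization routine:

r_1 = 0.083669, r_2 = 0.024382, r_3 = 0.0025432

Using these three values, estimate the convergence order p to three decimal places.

1.833

p ≈ ln(r_3/r_2) / ln(r_2/r_1)
  = ln(0.0025432/0.024382) / ln(0.024382/0.083669)
  = ln(0.104306) / ln(0.29141)
  = -2.260426 / -1.233024 ≈ 1.833238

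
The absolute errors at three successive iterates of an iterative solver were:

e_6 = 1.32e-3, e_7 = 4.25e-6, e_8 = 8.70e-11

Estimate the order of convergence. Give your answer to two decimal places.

p ≈ ln(e_8/e_7) / ln(e_7/e_6)
  = ln(8.70e-11/4.25e-6) / ln(4.25e-6/1.32e-3)
  = ln(2.04706e-05) / ln(0.0032197)
  = -10.79652 / -5.73847 ≈ 1.88143

1.88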